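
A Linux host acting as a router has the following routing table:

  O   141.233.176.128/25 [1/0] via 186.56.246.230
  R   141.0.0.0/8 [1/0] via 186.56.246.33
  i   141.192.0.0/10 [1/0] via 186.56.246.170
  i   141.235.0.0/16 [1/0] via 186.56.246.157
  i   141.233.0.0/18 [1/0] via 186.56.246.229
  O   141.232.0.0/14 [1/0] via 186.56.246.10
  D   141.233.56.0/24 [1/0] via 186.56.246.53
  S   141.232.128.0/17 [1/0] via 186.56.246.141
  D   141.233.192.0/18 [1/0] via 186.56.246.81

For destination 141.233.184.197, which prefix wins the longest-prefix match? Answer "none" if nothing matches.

141.232.0.0/14

Entries matching 141.233.184.197:
  141.0.0.0/8 (141.0.0.0 - 141.255.255.255)
  141.192.0.0/10 (141.192.0.0 - 141.255.255.255)
  141.232.0.0/14 (141.232.0.0 - 141.235.255.255)
Most specific is 141.232.0.0/14.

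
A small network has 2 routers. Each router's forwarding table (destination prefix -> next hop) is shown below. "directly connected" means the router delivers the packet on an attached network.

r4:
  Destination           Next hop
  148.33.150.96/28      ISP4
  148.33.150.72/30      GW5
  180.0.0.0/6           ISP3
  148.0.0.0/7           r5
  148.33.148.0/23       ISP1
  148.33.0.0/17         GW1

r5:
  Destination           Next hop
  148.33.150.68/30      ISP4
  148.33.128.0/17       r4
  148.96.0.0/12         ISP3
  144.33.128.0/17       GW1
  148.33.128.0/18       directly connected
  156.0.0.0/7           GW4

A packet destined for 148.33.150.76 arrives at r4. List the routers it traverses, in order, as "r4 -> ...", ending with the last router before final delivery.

At r4: longest match for 148.33.150.76 is 148.0.0.0/7 -> r5
At r5: longest match for 148.33.150.76 is 148.33.128.0/18 -> directly connected

r4 -> r5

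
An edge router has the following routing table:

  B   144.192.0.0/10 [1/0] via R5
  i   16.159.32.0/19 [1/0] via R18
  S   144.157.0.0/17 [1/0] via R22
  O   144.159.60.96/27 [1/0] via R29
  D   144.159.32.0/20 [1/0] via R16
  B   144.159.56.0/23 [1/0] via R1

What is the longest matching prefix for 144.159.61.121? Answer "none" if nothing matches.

none

144.159.61.121 is outside every listed prefix and there is no default route.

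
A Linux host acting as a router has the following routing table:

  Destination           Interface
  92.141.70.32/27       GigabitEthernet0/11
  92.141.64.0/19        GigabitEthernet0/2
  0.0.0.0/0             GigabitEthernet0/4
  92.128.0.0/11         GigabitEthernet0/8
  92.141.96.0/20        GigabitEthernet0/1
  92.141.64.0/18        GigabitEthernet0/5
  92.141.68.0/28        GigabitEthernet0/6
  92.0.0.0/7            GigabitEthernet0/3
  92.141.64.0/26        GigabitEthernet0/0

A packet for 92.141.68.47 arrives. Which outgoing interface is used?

Routes whose prefix contains 92.141.68.47:
  0.0.0.0/0 (default, matches everything) -> GigabitEthernet0/4
  92.0.0.0/7 (92.0.0.0 - 93.255.255.255) -> GigabitEthernet0/3
  92.128.0.0/11 (92.128.0.0 - 92.159.255.255) -> GigabitEthernet0/8
  92.141.64.0/18 (92.141.64.0 - 92.141.127.255) -> GigabitEthernet0/5
  92.141.64.0/19 (92.141.64.0 - 92.141.95.255) -> GigabitEthernet0/2
More-specific entries that do NOT match:
  92.141.68.0/28 (92.141.68.0 - 92.141.68.15) does not contain 92.141.68.47
  92.141.70.32/27 (92.141.70.32 - 92.141.70.63) does not contain 92.141.68.47
  92.141.64.0/26 (92.141.64.0 - 92.141.64.63) does not contain 92.141.68.47
  92.141.96.0/20 (92.141.96.0 - 92.141.111.255) does not contain 92.141.68.47
Longest matching prefix is /19 -> interface GigabitEthernet0/2.

GigabitEthernet0/2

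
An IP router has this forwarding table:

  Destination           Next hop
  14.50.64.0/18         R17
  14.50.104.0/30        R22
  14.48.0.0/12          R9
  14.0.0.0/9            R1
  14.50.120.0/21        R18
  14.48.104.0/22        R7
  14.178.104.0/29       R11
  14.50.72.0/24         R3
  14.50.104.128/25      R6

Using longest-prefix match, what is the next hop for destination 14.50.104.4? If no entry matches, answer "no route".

Routes whose prefix contains 14.50.104.4:
  14.0.0.0/9 (14.0.0.0 - 14.127.255.255) -> R1
  14.48.0.0/12 (14.48.0.0 - 14.63.255.255) -> R9
  14.50.64.0/18 (14.50.64.0 - 14.50.127.255) -> R17
More-specific entries that do NOT match:
  14.50.104.0/30 (14.50.104.0 - 14.50.104.3) does not contain 14.50.104.4
  14.178.104.0/29 (14.178.104.0 - 14.178.104.7) does not contain 14.50.104.4
  14.50.104.128/25 (14.50.104.128 - 14.50.104.255) does not contain 14.50.104.4
  14.50.72.0/24 (14.50.72.0 - 14.50.72.255) does not contain 14.50.104.4
  14.48.104.0/22 (14.48.104.0 - 14.48.107.255) does not contain 14.50.104.4
  14.50.120.0/21 (14.50.120.0 - 14.50.127.255) does not contain 14.50.104.4
Longest matching prefix is /18 -> next hop R17.

R17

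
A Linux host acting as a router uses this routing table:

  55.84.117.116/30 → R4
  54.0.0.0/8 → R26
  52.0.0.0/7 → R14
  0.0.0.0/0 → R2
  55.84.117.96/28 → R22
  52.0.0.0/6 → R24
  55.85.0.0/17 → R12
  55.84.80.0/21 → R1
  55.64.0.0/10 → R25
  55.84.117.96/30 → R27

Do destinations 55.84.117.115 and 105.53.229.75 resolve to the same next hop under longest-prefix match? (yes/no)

no

55.84.117.115: longest match 55.64.0.0/10 -> R25
105.53.229.75: longest match 0.0.0.0/0 -> R2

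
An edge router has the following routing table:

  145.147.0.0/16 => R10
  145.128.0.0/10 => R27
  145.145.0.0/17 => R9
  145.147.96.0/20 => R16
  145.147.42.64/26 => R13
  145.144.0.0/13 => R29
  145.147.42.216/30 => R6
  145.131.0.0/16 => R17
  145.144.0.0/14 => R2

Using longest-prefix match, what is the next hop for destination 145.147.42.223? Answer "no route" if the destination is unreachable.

Routes whose prefix contains 145.147.42.223:
  145.128.0.0/10 (145.128.0.0 - 145.191.255.255) -> R27
  145.144.0.0/13 (145.144.0.0 - 145.151.255.255) -> R29
  145.144.0.0/14 (145.144.0.0 - 145.147.255.255) -> R2
  145.147.0.0/16 (145.147.0.0 - 145.147.255.255) -> R10
More-specific entries that do NOT match:
  145.147.42.216/30 (145.147.42.216 - 145.147.42.219) does not contain 145.147.42.223
  145.147.42.64/26 (145.147.42.64 - 145.147.42.127) does not contain 145.147.42.223
  145.147.96.0/20 (145.147.96.0 - 145.147.111.255) does not contain 145.147.42.223
  145.145.0.0/17 (145.145.0.0 - 145.145.127.255) does not contain 145.147.42.223
Longest matching prefix is /16 -> next hop R10.

R10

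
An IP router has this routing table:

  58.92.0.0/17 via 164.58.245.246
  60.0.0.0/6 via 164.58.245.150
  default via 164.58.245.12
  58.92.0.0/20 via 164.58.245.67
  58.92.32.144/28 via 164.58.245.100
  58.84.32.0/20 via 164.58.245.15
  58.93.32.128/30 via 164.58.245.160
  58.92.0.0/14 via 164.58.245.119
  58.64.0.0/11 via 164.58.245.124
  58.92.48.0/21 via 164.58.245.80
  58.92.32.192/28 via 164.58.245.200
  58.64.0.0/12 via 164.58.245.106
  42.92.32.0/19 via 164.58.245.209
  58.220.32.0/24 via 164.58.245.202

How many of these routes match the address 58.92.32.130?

4

Prefixes containing 58.92.32.130:
  0.0.0.0/0 (default, matches everything)
  58.64.0.0/11 (58.64.0.0 - 58.95.255.255)
  58.92.0.0/14 (58.92.0.0 - 58.95.255.255)
  58.92.0.0/17 (58.92.0.0 - 58.92.127.255)
Total matching entries: 4.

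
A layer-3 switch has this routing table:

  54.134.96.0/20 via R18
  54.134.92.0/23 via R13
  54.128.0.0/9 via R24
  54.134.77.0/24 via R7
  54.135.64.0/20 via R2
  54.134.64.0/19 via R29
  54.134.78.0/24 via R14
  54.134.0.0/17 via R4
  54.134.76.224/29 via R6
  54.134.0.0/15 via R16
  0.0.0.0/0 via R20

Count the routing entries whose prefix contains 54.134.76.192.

Prefixes containing 54.134.76.192:
  0.0.0.0/0 (default, matches everything)
  54.128.0.0/9 (54.128.0.0 - 54.255.255.255)
  54.134.0.0/15 (54.134.0.0 - 54.135.255.255)
  54.134.0.0/17 (54.134.0.0 - 54.134.127.255)
  54.134.64.0/19 (54.134.64.0 - 54.134.95.255)
Total matching entries: 5.

5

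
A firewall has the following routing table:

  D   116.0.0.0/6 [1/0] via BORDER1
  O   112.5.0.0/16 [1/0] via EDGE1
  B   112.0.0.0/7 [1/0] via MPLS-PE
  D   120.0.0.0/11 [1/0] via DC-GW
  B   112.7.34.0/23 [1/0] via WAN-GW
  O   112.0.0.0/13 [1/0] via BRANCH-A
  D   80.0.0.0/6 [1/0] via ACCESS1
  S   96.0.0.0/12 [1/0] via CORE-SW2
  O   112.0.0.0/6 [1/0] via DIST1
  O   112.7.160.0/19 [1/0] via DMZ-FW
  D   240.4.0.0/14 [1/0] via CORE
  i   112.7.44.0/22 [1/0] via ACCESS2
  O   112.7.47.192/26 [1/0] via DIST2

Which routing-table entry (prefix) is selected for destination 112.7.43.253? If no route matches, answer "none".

112.0.0.0/13

Entries matching 112.7.43.253:
  112.0.0.0/6 (112.0.0.0 - 115.255.255.255)
  112.0.0.0/7 (112.0.0.0 - 113.255.255.255)
  112.0.0.0/13 (112.0.0.0 - 112.7.255.255)
Most specific is 112.0.0.0/13.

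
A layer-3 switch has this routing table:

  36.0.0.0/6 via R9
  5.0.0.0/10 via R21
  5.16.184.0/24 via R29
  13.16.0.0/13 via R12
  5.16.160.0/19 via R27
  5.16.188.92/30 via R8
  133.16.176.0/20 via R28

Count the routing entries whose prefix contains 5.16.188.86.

Prefixes containing 5.16.188.86:
  5.0.0.0/10 (5.0.0.0 - 5.63.255.255)
  5.16.160.0/19 (5.16.160.0 - 5.16.191.255)
Total matching entries: 2.

2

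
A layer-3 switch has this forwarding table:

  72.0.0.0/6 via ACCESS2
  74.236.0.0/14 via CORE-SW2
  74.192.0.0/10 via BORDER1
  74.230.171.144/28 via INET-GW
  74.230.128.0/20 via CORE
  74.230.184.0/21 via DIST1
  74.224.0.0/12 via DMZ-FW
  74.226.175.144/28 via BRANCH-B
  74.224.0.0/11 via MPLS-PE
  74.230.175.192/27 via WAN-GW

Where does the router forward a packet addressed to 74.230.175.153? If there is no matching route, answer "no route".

Routes whose prefix contains 74.230.175.153:
  72.0.0.0/6 (72.0.0.0 - 75.255.255.255) -> ACCESS2
  74.192.0.0/10 (74.192.0.0 - 74.255.255.255) -> BORDER1
  74.224.0.0/11 (74.224.0.0 - 74.255.255.255) -> MPLS-PE
  74.224.0.0/12 (74.224.0.0 - 74.239.255.255) -> DMZ-FW
More-specific entries that do NOT match:
  74.230.171.144/28 (74.230.171.144 - 74.230.171.159) does not contain 74.230.175.153
  74.226.175.144/28 (74.226.175.144 - 74.226.175.159) does not contain 74.230.175.153
  74.230.175.192/27 (74.230.175.192 - 74.230.175.223) does not contain 74.230.175.153
  74.230.184.0/21 (74.230.184.0 - 74.230.191.255) does not contain 74.230.175.153
  74.230.128.0/20 (74.230.128.0 - 74.230.143.255) does not contain 74.230.175.153
  74.236.0.0/14 (74.236.0.0 - 74.239.255.255) does not contain 74.230.175.153
Longest matching prefix is /12 -> next hop DMZ-FW.

DMZ-FW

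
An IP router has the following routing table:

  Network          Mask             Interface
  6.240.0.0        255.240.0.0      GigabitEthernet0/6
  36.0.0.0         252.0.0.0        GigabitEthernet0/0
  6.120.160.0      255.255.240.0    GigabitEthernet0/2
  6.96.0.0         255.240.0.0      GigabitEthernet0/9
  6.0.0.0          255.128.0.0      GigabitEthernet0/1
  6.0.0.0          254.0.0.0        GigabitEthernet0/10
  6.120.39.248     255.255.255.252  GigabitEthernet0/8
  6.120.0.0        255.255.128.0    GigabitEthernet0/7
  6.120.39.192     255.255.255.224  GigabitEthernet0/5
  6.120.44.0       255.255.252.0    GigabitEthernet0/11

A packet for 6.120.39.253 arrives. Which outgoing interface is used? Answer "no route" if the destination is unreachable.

GigabitEthernet0/7

Routes whose prefix contains 6.120.39.253:
  6.0.0.0/7 (6.0.0.0 - 7.255.255.255) -> GigabitEthernet0/10
  6.0.0.0/9 (6.0.0.0 - 6.127.255.255) -> GigabitEthernet0/1
  6.120.0.0/17 (6.120.0.0 - 6.120.127.255) -> GigabitEthernet0/7
More-specific entries that do NOT match:
  6.120.39.248/30 (6.120.39.248 - 6.120.39.251) does not contain 6.120.39.253
  6.120.39.192/27 (6.120.39.192 - 6.120.39.223) does not contain 6.120.39.253
  6.120.44.0/22 (6.120.44.0 - 6.120.47.255) does not contain 6.120.39.253
  6.120.160.0/20 (6.120.160.0 - 6.120.175.255) does not contain 6.120.39.253
Longest matching prefix is /17 -> interface GigabitEthernet0/7.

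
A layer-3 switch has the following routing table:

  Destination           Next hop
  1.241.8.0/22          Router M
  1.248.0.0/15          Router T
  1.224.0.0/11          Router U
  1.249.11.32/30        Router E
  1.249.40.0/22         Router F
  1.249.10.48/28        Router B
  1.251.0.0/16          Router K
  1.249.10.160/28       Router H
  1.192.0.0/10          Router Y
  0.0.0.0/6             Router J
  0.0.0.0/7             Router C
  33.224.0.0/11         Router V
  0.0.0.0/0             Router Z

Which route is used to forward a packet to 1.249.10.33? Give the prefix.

1.248.0.0/15

Entries matching 1.249.10.33:
  0.0.0.0/0 (default, matches everything)
  0.0.0.0/6 (0.0.0.0 - 3.255.255.255)
  0.0.0.0/7 (0.0.0.0 - 1.255.255.255)
  1.192.0.0/10 (1.192.0.0 - 1.255.255.255)
  1.224.0.0/11 (1.224.0.0 - 1.255.255.255)
  1.248.0.0/15 (1.248.0.0 - 1.249.255.255)
Most specific is 1.248.0.0/15.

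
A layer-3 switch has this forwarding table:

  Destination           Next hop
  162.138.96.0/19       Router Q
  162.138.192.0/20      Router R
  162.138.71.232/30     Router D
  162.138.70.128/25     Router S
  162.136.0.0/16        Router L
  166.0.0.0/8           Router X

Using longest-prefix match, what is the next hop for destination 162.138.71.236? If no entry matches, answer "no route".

No entry's prefix contains 162.138.71.236; there is no default route.

no route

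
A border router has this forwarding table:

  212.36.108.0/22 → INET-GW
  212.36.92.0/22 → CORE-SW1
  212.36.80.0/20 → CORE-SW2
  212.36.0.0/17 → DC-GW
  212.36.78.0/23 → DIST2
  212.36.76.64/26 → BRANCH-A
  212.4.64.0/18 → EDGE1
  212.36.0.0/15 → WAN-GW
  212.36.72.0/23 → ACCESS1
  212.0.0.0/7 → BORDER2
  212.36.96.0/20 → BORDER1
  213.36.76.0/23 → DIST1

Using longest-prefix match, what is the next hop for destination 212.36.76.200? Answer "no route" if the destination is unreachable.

Routes whose prefix contains 212.36.76.200:
  212.0.0.0/7 (212.0.0.0 - 213.255.255.255) -> BORDER2
  212.36.0.0/15 (212.36.0.0 - 212.37.255.255) -> WAN-GW
  212.36.0.0/17 (212.36.0.0 - 212.36.127.255) -> DC-GW
More-specific entries that do NOT match:
  212.36.76.64/26 (212.36.76.64 - 212.36.76.127) does not contain 212.36.76.200
  212.36.78.0/23 (212.36.78.0 - 212.36.79.255) does not contain 212.36.76.200
  212.36.72.0/23 (212.36.72.0 - 212.36.73.255) does not contain 212.36.76.200
  213.36.76.0/23 (213.36.76.0 - 213.36.77.255) does not contain 212.36.76.200
  212.36.108.0/22 (212.36.108.0 - 212.36.111.255) does not contain 212.36.76.200
  212.36.92.0/22 (212.36.92.0 - 212.36.95.255) does not contain 212.36.76.200
  212.36.80.0/20 (212.36.80.0 - 212.36.95.255) does not contain 212.36.76.200
  212.36.96.0/20 (212.36.96.0 - 212.36.111.255) does not contain 212.36.76.200
  212.4.64.0/18 (212.4.64.0 - 212.4.127.255) does not contain 212.36.76.200
Longest matching prefix is /17 -> next hop DC-GW.

DC-GW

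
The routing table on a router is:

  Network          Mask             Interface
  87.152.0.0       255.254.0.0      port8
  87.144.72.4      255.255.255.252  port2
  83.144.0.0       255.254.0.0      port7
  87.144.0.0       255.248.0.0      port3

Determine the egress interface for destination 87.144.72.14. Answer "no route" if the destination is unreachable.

Routes whose prefix contains 87.144.72.14:
  87.144.0.0/13 (87.144.0.0 - 87.151.255.255) -> port3
More-specific entries that do NOT match:
  87.144.72.4/30 (87.144.72.4 - 87.144.72.7) does not contain 87.144.72.14
  87.152.0.0/15 (87.152.0.0 - 87.153.255.255) does not contain 87.144.72.14
  83.144.0.0/15 (83.144.0.0 - 83.145.255.255) does not contain 87.144.72.14
Longest matching prefix is /13 -> interface port3.

port3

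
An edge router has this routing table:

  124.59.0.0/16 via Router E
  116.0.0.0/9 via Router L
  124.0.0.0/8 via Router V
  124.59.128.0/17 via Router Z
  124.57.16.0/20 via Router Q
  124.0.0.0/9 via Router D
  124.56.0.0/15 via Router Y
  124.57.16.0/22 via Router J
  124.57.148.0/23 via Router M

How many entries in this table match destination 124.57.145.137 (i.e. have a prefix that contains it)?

3

Prefixes containing 124.57.145.137:
  124.0.0.0/8 (124.0.0.0 - 124.255.255.255)
  124.0.0.0/9 (124.0.0.0 - 124.127.255.255)
  124.56.0.0/15 (124.56.0.0 - 124.57.255.255)
Total matching entries: 3.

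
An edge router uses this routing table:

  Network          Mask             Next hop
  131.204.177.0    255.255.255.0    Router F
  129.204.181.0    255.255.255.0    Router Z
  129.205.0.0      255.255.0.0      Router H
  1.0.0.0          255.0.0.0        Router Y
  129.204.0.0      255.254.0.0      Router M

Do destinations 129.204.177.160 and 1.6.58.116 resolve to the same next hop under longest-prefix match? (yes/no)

129.204.177.160: longest match 129.204.0.0/15 -> Router M
1.6.58.116: longest match 1.0.0.0/8 -> Router Y

no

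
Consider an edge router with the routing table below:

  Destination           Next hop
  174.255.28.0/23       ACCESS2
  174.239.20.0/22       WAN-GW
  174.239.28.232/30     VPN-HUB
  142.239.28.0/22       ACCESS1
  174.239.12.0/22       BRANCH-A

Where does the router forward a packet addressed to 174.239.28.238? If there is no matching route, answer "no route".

No entry's prefix contains 174.239.28.238; there is no default route.

no route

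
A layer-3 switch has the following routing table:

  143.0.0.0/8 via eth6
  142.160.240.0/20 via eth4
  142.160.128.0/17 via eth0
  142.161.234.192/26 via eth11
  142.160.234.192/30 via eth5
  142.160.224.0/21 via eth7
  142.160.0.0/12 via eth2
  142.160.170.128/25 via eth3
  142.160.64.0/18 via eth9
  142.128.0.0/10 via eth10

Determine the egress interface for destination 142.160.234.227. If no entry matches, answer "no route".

eth0

Routes whose prefix contains 142.160.234.227:
  142.128.0.0/10 (142.128.0.0 - 142.191.255.255) -> eth10
  142.160.0.0/12 (142.160.0.0 - 142.175.255.255) -> eth2
  142.160.128.0/17 (142.160.128.0 - 142.160.255.255) -> eth0
More-specific entries that do NOT match:
  142.160.234.192/30 (142.160.234.192 - 142.160.234.195) does not contain 142.160.234.227
  142.161.234.192/26 (142.161.234.192 - 142.161.234.255) does not contain 142.160.234.227
  142.160.170.128/25 (142.160.170.128 - 142.160.170.255) does not contain 142.160.234.227
  142.160.224.0/21 (142.160.224.0 - 142.160.231.255) does not contain 142.160.234.227
  142.160.240.0/20 (142.160.240.0 - 142.160.255.255) does not contain 142.160.234.227
  142.160.64.0/18 (142.160.64.0 - 142.160.127.255) does not contain 142.160.234.227
Longest matching prefix is /17 -> interface eth0.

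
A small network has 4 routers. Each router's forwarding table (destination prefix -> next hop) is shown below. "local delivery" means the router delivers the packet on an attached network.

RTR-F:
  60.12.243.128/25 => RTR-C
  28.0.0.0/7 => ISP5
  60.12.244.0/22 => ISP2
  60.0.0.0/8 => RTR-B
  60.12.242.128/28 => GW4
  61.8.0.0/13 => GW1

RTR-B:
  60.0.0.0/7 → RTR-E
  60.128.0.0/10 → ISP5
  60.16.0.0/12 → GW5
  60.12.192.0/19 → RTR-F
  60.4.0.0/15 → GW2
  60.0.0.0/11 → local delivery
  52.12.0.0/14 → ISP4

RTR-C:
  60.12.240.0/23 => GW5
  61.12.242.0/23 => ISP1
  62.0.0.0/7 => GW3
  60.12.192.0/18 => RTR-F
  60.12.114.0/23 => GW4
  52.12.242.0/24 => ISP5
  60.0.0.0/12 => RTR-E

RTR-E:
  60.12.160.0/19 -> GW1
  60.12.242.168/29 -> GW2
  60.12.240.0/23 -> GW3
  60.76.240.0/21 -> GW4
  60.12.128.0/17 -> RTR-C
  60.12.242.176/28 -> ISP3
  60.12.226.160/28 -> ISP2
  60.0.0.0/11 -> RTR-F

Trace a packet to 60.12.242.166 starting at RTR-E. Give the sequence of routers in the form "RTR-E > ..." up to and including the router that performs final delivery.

At RTR-E: longest match for 60.12.242.166 is 60.12.128.0/17 -> RTR-C
At RTR-C: longest match for 60.12.242.166 is 60.12.192.0/18 -> RTR-F
At RTR-F: longest match for 60.12.242.166 is 60.0.0.0/8 -> RTR-B
At RTR-B: longest match for 60.12.242.166 is 60.0.0.0/11 -> local delivery

RTR-E > RTR-C > RTR-F > RTR-B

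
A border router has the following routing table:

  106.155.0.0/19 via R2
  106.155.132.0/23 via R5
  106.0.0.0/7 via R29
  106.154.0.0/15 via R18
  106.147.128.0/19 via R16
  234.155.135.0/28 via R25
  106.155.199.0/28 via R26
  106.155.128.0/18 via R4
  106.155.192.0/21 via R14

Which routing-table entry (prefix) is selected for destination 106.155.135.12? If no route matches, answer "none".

Entries matching 106.155.135.12:
  106.0.0.0/7 (106.0.0.0 - 107.255.255.255)
  106.154.0.0/15 (106.154.0.0 - 106.155.255.255)
  106.155.128.0/18 (106.155.128.0 - 106.155.191.255)
Most specific is 106.155.128.0/18.

106.155.128.0/18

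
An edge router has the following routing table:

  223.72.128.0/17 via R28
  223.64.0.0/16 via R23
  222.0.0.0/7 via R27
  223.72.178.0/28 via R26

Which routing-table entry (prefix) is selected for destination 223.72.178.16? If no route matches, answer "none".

223.72.128.0/17

Entries matching 223.72.178.16:
  222.0.0.0/7 (222.0.0.0 - 223.255.255.255)
  223.72.128.0/17 (223.72.128.0 - 223.72.255.255)
Most specific is 223.72.128.0/17.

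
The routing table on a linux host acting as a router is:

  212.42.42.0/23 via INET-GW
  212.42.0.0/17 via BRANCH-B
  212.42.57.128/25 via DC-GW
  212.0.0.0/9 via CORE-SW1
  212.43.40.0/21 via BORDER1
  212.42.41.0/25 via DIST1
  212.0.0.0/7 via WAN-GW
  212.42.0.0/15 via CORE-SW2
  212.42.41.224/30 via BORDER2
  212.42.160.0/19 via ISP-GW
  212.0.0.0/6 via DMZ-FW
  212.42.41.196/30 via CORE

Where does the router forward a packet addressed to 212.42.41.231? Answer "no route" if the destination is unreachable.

Routes whose prefix contains 212.42.41.231:
  212.0.0.0/6 (212.0.0.0 - 215.255.255.255) -> DMZ-FW
  212.0.0.0/7 (212.0.0.0 - 213.255.255.255) -> WAN-GW
  212.0.0.0/9 (212.0.0.0 - 212.127.255.255) -> CORE-SW1
  212.42.0.0/15 (212.42.0.0 - 212.43.255.255) -> CORE-SW2
  212.42.0.0/17 (212.42.0.0 - 212.42.127.255) -> BRANCH-B
More-specific entries that do NOT match:
  212.42.41.224/30 (212.42.41.224 - 212.42.41.227) does not contain 212.42.41.231
  212.42.41.196/30 (212.42.41.196 - 212.42.41.199) does not contain 212.42.41.231
  212.42.57.128/25 (212.42.57.128 - 212.42.57.255) does not contain 212.42.41.231
  212.42.41.0/25 (212.42.41.0 - 212.42.41.127) does not contain 212.42.41.231
  212.42.42.0/23 (212.42.42.0 - 212.42.43.255) does not contain 212.42.41.231
  212.43.40.0/21 (212.43.40.0 - 212.43.47.255) does not contain 212.42.41.231
  212.42.160.0/19 (212.42.160.0 - 212.42.191.255) does not contain 212.42.41.231
Longest matching prefix is /17 -> next hop BRANCH-B.

BRANCH-B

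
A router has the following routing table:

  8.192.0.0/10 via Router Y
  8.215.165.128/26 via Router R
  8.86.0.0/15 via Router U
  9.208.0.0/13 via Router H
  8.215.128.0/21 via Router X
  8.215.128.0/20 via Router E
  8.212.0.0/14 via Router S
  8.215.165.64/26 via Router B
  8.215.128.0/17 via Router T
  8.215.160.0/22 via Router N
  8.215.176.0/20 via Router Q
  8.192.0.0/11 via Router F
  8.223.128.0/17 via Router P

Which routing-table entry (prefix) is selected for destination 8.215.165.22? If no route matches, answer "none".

8.215.128.0/17

Entries matching 8.215.165.22:
  8.192.0.0/10 (8.192.0.0 - 8.255.255.255)
  8.192.0.0/11 (8.192.0.0 - 8.223.255.255)
  8.212.0.0/14 (8.212.0.0 - 8.215.255.255)
  8.215.128.0/17 (8.215.128.0 - 8.215.255.255)
Most specific is 8.215.128.0/17.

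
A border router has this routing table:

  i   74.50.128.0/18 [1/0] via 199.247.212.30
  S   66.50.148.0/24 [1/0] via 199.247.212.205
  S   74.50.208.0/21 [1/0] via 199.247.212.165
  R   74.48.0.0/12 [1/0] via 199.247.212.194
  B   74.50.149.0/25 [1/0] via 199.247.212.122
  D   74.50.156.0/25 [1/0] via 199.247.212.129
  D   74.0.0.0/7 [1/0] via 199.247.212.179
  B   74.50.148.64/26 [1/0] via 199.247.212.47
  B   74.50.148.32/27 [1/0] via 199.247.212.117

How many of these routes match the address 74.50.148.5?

3

Prefixes containing 74.50.148.5:
  74.0.0.0/7 (74.0.0.0 - 75.255.255.255)
  74.48.0.0/12 (74.48.0.0 - 74.63.255.255)
  74.50.128.0/18 (74.50.128.0 - 74.50.191.255)
Total matching entries: 3.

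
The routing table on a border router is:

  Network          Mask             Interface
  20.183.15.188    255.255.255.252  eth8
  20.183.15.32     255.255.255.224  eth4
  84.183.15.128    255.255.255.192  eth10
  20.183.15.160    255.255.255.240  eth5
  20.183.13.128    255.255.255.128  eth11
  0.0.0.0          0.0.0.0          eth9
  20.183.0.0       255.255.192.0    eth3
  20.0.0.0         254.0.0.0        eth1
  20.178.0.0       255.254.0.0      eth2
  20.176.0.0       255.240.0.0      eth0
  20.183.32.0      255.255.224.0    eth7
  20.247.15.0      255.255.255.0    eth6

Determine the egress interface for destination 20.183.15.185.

eth3

Routes whose prefix contains 20.183.15.185:
  0.0.0.0/0 (default, matches everything) -> eth9
  20.0.0.0/7 (20.0.0.0 - 21.255.255.255) -> eth1
  20.176.0.0/12 (20.176.0.0 - 20.191.255.255) -> eth0
  20.183.0.0/18 (20.183.0.0 - 20.183.63.255) -> eth3
More-specific entries that do NOT match:
  20.183.15.188/30 (20.183.15.188 - 20.183.15.191) does not contain 20.183.15.185
  20.183.15.160/28 (20.183.15.160 - 20.183.15.175) does not contain 20.183.15.185
  20.183.15.32/27 (20.183.15.32 - 20.183.15.63) does not contain 20.183.15.185
  84.183.15.128/26 (84.183.15.128 - 84.183.15.191) does not contain 20.183.15.185
  20.183.13.128/25 (20.183.13.128 - 20.183.13.255) does not contain 20.183.15.185
  20.247.15.0/24 (20.247.15.0 - 20.247.15.255) does not contain 20.183.15.185
  20.183.32.0/19 (20.183.32.0 - 20.183.63.255) does not contain 20.183.15.185
Longest matching prefix is /18 -> interface eth3.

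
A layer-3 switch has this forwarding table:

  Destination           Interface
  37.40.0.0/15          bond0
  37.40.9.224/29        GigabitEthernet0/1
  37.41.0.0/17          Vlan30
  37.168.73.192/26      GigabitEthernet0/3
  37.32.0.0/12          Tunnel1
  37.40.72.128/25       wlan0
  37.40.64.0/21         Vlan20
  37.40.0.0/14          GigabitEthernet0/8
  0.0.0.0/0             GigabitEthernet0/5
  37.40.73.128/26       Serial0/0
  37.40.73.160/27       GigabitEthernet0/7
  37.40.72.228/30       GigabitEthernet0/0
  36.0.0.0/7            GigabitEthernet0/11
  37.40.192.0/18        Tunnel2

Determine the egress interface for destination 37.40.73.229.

bond0

Routes whose prefix contains 37.40.73.229:
  0.0.0.0/0 (default, matches everything) -> GigabitEthernet0/5
  36.0.0.0/7 (36.0.0.0 - 37.255.255.255) -> GigabitEthernet0/11
  37.32.0.0/12 (37.32.0.0 - 37.47.255.255) -> Tunnel1
  37.40.0.0/14 (37.40.0.0 - 37.43.255.255) -> GigabitEthernet0/8
  37.40.0.0/15 (37.40.0.0 - 37.41.255.255) -> bond0
More-specific entries that do NOT match:
  37.40.72.228/30 (37.40.72.228 - 37.40.72.231) does not contain 37.40.73.229
  37.40.9.224/29 (37.40.9.224 - 37.40.9.231) does not contain 37.40.73.229
  37.40.73.160/27 (37.40.73.160 - 37.40.73.191) does not contain 37.40.73.229
  37.168.73.192/26 (37.168.73.192 - 37.168.73.255) does not contain 37.40.73.229
  37.40.73.128/26 (37.40.73.128 - 37.40.73.191) does not contain 37.40.73.229
  37.40.72.128/25 (37.40.72.128 - 37.40.72.255) does not contain 37.40.73.229
  37.40.64.0/21 (37.40.64.0 - 37.40.71.255) does not contain 37.40.73.229
  37.40.192.0/18 (37.40.192.0 - 37.40.255.255) does not contain 37.40.73.229
  37.41.0.0/17 (37.41.0.0 - 37.41.127.255) does not contain 37.40.73.229
Longest matching prefix is /15 -> interface bond0.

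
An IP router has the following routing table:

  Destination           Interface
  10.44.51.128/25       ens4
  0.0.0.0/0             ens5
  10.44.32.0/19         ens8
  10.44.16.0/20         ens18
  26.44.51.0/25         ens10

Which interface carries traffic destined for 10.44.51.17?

Routes whose prefix contains 10.44.51.17:
  0.0.0.0/0 (default, matches everything) -> ens5
  10.44.32.0/19 (10.44.32.0 - 10.44.63.255) -> ens8
More-specific entries that do NOT match:
  10.44.51.128/25 (10.44.51.128 - 10.44.51.255) does not contain 10.44.51.17
  26.44.51.0/25 (26.44.51.0 - 26.44.51.127) does not contain 10.44.51.17
  10.44.16.0/20 (10.44.16.0 - 10.44.31.255) does not contain 10.44.51.17
Longest matching prefix is /19 -> interface ens8.

ens8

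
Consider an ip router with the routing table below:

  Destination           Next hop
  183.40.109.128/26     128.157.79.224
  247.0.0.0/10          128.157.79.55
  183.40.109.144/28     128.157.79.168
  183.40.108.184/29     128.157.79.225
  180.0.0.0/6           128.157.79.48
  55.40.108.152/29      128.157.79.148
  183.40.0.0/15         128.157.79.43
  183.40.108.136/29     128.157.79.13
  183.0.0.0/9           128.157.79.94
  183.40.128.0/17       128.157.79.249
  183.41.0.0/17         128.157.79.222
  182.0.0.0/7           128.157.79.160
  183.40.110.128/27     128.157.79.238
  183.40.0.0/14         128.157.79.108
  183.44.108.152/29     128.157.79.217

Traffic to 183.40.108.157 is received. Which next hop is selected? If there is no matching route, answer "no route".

Routes whose prefix contains 183.40.108.157:
  180.0.0.0/6 (180.0.0.0 - 183.255.255.255) -> 128.157.79.48
  182.0.0.0/7 (182.0.0.0 - 183.255.255.255) -> 128.157.79.160
  183.0.0.0/9 (183.0.0.0 - 183.127.255.255) -> 128.157.79.94
  183.40.0.0/14 (183.40.0.0 - 183.43.255.255) -> 128.157.79.108
  183.40.0.0/15 (183.40.0.0 - 183.41.255.255) -> 128.157.79.43
More-specific entries that do NOT match:
  183.40.108.184/29 (183.40.108.184 - 183.40.108.191) does not contain 183.40.108.157
  55.40.108.152/29 (55.40.108.152 - 55.40.108.159) does not contain 183.40.108.157
  183.40.108.136/29 (183.40.108.136 - 183.40.108.143) does not contain 183.40.108.157
  183.44.108.152/29 (183.44.108.152 - 183.44.108.159) does not contain 183.40.108.157
  183.40.109.144/28 (183.40.109.144 - 183.40.109.159) does not contain 183.40.108.157
  183.40.110.128/27 (183.40.110.128 - 183.40.110.159) does not contain 183.40.108.157
  183.40.109.128/26 (183.40.109.128 - 183.40.109.191) does not contain 183.40.108.157
  183.40.128.0/17 (183.40.128.0 - 183.40.255.255) does not contain 183.40.108.157
  183.41.0.0/17 (183.41.0.0 - 183.41.127.255) does not contain 183.40.108.157
Longest matching prefix is /15 -> next hop 128.157.79.43.

128.157.79.43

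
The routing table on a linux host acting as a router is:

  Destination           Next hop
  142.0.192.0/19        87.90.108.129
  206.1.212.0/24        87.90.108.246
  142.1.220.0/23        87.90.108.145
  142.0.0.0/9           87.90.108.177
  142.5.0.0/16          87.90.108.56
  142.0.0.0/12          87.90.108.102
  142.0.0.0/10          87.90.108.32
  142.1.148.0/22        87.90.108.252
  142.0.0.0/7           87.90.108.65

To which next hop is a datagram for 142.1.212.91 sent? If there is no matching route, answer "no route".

Routes whose prefix contains 142.1.212.91:
  142.0.0.0/7 (142.0.0.0 - 143.255.255.255) -> 87.90.108.65
  142.0.0.0/9 (142.0.0.0 - 142.127.255.255) -> 87.90.108.177
  142.0.0.0/10 (142.0.0.0 - 142.63.255.255) -> 87.90.108.32
  142.0.0.0/12 (142.0.0.0 - 142.15.255.255) -> 87.90.108.102
More-specific entries that do NOT match:
  206.1.212.0/24 (206.1.212.0 - 206.1.212.255) does not contain 142.1.212.91
  142.1.220.0/23 (142.1.220.0 - 142.1.221.255) does not contain 142.1.212.91
  142.1.148.0/22 (142.1.148.0 - 142.1.151.255) does not contain 142.1.212.91
  142.0.192.0/19 (142.0.192.0 - 142.0.223.255) does not contain 142.1.212.91
  142.5.0.0/16 (142.5.0.0 - 142.5.255.255) does not contain 142.1.212.91
Longest matching prefix is /12 -> next hop 87.90.108.102.

87.90.108.102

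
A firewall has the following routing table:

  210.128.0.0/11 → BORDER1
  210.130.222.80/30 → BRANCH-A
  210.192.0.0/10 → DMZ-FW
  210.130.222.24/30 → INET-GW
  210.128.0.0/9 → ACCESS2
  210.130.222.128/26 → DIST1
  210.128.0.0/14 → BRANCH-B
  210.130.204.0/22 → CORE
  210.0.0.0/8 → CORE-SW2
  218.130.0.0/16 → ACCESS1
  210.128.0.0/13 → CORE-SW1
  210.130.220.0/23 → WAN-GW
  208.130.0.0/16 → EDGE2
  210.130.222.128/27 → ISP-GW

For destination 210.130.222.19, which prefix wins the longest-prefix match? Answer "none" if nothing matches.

Entries matching 210.130.222.19:
  210.0.0.0/8 (210.0.0.0 - 210.255.255.255)
  210.128.0.0/9 (210.128.0.0 - 210.255.255.255)
  210.128.0.0/11 (210.128.0.0 - 210.159.255.255)
  210.128.0.0/13 (210.128.0.0 - 210.135.255.255)
  210.128.0.0/14 (210.128.0.0 - 210.131.255.255)
Most specific is 210.128.0.0/14.

210.128.0.0/14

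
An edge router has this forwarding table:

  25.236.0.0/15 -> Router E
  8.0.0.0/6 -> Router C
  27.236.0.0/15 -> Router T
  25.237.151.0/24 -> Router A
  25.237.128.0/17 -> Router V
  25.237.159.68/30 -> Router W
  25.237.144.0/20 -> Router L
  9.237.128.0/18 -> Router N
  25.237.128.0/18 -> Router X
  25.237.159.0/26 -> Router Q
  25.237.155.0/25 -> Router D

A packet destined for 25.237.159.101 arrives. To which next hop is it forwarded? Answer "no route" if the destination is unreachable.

Routes whose prefix contains 25.237.159.101:
  25.236.0.0/15 (25.236.0.0 - 25.237.255.255) -> Router E
  25.237.128.0/17 (25.237.128.0 - 25.237.255.255) -> Router V
  25.237.128.0/18 (25.237.128.0 - 25.237.191.255) -> Router X
  25.237.144.0/20 (25.237.144.0 - 25.237.159.255) -> Router L
More-specific entries that do NOT match:
  25.237.159.68/30 (25.237.159.68 - 25.237.159.71) does not contain 25.237.159.101
  25.237.159.0/26 (25.237.159.0 - 25.237.159.63) does not contain 25.237.159.101
  25.237.155.0/25 (25.237.155.0 - 25.237.155.127) does not contain 25.237.159.101
  25.237.151.0/24 (25.237.151.0 - 25.237.151.255) does not contain 25.237.159.101
Longest matching prefix is /20 -> next hop Router L.

Router L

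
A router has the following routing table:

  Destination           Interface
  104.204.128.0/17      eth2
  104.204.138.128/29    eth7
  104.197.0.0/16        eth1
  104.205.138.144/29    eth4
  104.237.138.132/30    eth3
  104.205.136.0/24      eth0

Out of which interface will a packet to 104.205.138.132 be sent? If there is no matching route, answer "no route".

no route

No entry's prefix contains 104.205.138.132; there is no default route.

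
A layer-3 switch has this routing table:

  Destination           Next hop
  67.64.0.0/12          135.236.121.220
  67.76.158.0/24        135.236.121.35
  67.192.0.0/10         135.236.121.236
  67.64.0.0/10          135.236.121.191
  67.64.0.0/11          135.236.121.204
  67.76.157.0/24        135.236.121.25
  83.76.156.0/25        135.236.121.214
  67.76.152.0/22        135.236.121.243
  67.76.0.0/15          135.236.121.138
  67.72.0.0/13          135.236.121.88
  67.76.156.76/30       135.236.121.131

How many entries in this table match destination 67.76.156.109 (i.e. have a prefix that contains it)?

5

Prefixes containing 67.76.156.109:
  67.64.0.0/10 (67.64.0.0 - 67.127.255.255)
  67.64.0.0/11 (67.64.0.0 - 67.95.255.255)
  67.64.0.0/12 (67.64.0.0 - 67.79.255.255)
  67.72.0.0/13 (67.72.0.0 - 67.79.255.255)
  67.76.0.0/15 (67.76.0.0 - 67.77.255.255)
Total matching entries: 5.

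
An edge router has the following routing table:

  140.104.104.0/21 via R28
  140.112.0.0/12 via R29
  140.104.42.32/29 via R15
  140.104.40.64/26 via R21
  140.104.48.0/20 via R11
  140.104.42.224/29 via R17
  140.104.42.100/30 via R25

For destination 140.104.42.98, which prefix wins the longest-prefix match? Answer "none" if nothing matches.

140.104.42.98 is outside every listed prefix and there is no default route.

none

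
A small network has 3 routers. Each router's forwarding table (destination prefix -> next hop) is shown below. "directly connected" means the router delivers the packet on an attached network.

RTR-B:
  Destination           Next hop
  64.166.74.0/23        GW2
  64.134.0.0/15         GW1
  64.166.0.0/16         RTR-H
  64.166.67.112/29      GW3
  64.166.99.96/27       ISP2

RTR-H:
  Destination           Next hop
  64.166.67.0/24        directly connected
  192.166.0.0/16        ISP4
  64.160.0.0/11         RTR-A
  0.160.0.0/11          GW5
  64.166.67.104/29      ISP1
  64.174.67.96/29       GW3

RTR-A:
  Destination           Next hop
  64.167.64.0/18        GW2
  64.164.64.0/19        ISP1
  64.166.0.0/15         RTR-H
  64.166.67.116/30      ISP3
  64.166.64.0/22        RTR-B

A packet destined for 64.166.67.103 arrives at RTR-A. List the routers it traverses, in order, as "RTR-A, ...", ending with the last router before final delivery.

At RTR-A: longest match for 64.166.67.103 is 64.166.64.0/22 -> RTR-B
At RTR-B: longest match for 64.166.67.103 is 64.166.0.0/16 -> RTR-H
At RTR-H: longest match for 64.166.67.103 is 64.166.67.0/24 -> directly connected

RTR-A, RTR-B, RTR-H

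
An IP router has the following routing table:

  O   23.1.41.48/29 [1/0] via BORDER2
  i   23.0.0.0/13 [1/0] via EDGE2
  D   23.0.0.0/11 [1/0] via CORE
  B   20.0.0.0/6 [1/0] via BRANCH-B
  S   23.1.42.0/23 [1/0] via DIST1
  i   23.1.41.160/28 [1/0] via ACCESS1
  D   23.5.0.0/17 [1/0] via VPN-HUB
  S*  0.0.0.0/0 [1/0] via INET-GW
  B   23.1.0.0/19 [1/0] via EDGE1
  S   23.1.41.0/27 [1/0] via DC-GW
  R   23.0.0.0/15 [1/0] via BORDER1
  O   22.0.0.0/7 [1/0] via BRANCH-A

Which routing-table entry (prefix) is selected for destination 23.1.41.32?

Entries matching 23.1.41.32:
  0.0.0.0/0 (default, matches everything)
  20.0.0.0/6 (20.0.0.0 - 23.255.255.255)
  22.0.0.0/7 (22.0.0.0 - 23.255.255.255)
  23.0.0.0/11 (23.0.0.0 - 23.31.255.255)
  23.0.0.0/13 (23.0.0.0 - 23.7.255.255)
  23.0.0.0/15 (23.0.0.0 - 23.1.255.255)
Most specific is 23.0.0.0/15.

23.0.0.0/15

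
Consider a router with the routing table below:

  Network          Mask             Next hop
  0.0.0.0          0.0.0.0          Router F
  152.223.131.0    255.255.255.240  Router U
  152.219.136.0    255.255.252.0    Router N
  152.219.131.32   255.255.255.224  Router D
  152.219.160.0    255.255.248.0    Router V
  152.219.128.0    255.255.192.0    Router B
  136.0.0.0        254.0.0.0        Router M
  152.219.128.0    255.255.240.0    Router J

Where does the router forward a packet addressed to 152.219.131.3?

Routes whose prefix contains 152.219.131.3:
  0.0.0.0/0 (default, matches everything) -> Router F
  152.219.128.0/18 (152.219.128.0 - 152.219.191.255) -> Router B
  152.219.128.0/20 (152.219.128.0 - 152.219.143.255) -> Router J
More-specific entries that do NOT match:
  152.223.131.0/28 (152.223.131.0 - 152.223.131.15) does not contain 152.219.131.3
  152.219.131.32/27 (152.219.131.32 - 152.219.131.63) does not contain 152.219.131.3
  152.219.136.0/22 (152.219.136.0 - 152.219.139.255) does not contain 152.219.131.3
  152.219.160.0/21 (152.219.160.0 - 152.219.167.255) does not contain 152.219.131.3
Longest matching prefix is /20 -> next hop Router J.

Router J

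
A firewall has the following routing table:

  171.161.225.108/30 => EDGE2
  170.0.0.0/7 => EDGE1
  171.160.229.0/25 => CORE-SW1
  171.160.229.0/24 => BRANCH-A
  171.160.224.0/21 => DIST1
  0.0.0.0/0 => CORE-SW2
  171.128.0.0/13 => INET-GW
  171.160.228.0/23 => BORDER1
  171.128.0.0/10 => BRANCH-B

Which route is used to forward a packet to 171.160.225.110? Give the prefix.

Entries matching 171.160.225.110:
  0.0.0.0/0 (default, matches everything)
  170.0.0.0/7 (170.0.0.0 - 171.255.255.255)
  171.128.0.0/10 (171.128.0.0 - 171.191.255.255)
  171.160.224.0/21 (171.160.224.0 - 171.160.231.255)
Most specific is 171.160.224.0/21.

171.160.224.0/21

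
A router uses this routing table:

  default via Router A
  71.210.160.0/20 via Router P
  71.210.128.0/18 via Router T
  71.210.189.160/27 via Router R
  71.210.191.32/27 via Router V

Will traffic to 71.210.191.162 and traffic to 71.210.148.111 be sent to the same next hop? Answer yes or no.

yes

71.210.191.162: longest match 71.210.128.0/18 -> Router T
71.210.148.111: longest match 71.210.128.0/18 -> Router T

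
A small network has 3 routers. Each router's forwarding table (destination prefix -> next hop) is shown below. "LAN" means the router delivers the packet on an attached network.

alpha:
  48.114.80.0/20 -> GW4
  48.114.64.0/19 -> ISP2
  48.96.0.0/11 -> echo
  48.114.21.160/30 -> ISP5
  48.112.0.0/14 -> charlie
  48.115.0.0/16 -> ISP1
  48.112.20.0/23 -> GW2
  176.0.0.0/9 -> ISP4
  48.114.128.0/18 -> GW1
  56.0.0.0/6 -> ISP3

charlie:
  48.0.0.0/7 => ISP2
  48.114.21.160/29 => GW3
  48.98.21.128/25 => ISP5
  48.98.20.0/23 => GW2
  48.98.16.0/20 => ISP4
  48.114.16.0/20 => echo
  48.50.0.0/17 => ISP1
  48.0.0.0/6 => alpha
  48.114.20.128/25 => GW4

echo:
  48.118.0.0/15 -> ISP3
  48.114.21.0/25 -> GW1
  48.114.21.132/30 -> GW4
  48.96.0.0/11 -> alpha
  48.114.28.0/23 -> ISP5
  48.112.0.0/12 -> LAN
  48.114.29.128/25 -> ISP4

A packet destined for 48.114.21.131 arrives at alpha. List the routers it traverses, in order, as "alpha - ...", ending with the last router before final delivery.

At alpha: longest match for 48.114.21.131 is 48.112.0.0/14 -> charlie
At charlie: longest match for 48.114.21.131 is 48.114.16.0/20 -> echo
At echo: longest match for 48.114.21.131 is 48.112.0.0/12 -> LAN

alpha - charlie - echo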